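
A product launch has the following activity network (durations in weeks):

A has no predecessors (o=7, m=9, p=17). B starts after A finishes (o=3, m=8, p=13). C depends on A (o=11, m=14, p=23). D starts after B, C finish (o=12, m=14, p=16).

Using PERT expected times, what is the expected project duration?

te_A = (7 + 4·9 + 17)/6 = 60/6 = 10
te_B = (3 + 4·8 + 13)/6 = 48/6 = 8
te_C = (11 + 4·14 + 23)/6 = 90/6 = 15
te_D = (12 + 4·14 + 16)/6 = 84/6 = 14

Forward pass:
ES_A = 0; EF_A = 10
ES_B = 10; EF_B = 10+8 = 18
ES_C = 10; EF_C = 10+15 = 25
ES_D = max(EF_B=18, EF_C=25) = 25; EF_D = 25+14 = 39
Expected project duration μ = 39 weeks. Critical path: A → C → D.

39 weeks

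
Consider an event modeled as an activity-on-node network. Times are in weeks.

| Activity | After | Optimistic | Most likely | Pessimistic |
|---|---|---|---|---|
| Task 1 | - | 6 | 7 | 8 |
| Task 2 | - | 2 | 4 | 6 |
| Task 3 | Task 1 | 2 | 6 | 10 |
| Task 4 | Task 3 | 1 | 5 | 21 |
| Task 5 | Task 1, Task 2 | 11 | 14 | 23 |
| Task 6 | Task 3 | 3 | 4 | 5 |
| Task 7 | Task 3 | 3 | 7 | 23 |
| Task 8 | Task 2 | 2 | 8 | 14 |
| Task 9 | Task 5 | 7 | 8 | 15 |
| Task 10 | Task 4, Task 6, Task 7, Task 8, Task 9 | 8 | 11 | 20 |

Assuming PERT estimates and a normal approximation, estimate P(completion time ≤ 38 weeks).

0.056

te_Task 1 = (6 + 4·7 + 8)/6 = 42/6 = 7; σ²_Task 1 = ((8−6)/6)² = 0.111
te_Task 2 = (2 + 4·4 + 6)/6 = 24/6 = 4; σ²_Task 2 = ((6−2)/6)² = 0.444
te_Task 3 = (2 + 4·6 + 10)/6 = 36/6 = 6; σ²_Task 3 = ((10−2)/6)² = 1.778
te_Task 4 = (1 + 4·5 + 21)/6 = 42/6 = 7; σ²_Task 4 = ((21−1)/6)² = 11.111
te_Task 5 = (11 + 4·14 + 23)/6 = 90/6 = 15; σ²_Task 5 = ((23−11)/6)² = 4.000
te_Task 6 = (3 + 4·4 + 5)/6 = 24/6 = 4; σ²_Task 6 = ((5−3)/6)² = 0.111
te_Task 7 = (3 + 4·7 + 23)/6 = 54/6 = 9; σ²_Task 7 = ((23−3)/6)² = 11.111
te_Task 8 = (2 + 4·8 + 14)/6 = 48/6 = 8; σ²_Task 8 = ((14−2)/6)² = 4.000
te_Task 9 = (7 + 4·8 + 15)/6 = 54/6 = 9; σ²_Task 9 = ((15−7)/6)² = 1.778
te_Task 10 = (8 + 4·11 + 20)/6 = 72/6 = 12; σ²_Task 10 = ((20−8)/6)² = 4.000

Forward pass:
ES_Task 1 = 0; EF_Task 1 = 7
ES_Task 2 = 0; EF_Task 2 = 4
ES_Task 3 = 7; EF_Task 3 = 7+6 = 13
ES_Task 4 = 13; EF_Task 4 = 13+7 = 20
ES_Task 5 = max(EF_Task 1=7, EF_Task 2=4) = 7; EF_Task 5 = 7+15 = 22
ES_Task 6 = 13; EF_Task 6 = 13+4 = 17
ES_Task 7 = 13; EF_Task 7 = 13+9 = 22
ES_Task 8 = 4; EF_Task 8 = 4+8 = 12
ES_Task 9 = 22; EF_Task 9 = 22+9 = 31
ES_Task 10 = max(EF_Task 4=20, EF_Task 6=17, EF_Task 7=22, EF_Task 8=12, EF_Task 9=31) = 31; EF_Task 10 = 31+12 = 43
Expected project duration μ = 43 weeks. Critical path: Task 1 → Task 5 → Task 9 → Task 10.

Variance along critical path = 0.111 + 4.000 + 1.778 + 4.000 = 9.889; σ = √9.889 = 3.145 weeks.
Z = (38 − 43) / 3.145 = -1.590
P(T ≤ 38) = Φ(-1.590) ≈ 0.056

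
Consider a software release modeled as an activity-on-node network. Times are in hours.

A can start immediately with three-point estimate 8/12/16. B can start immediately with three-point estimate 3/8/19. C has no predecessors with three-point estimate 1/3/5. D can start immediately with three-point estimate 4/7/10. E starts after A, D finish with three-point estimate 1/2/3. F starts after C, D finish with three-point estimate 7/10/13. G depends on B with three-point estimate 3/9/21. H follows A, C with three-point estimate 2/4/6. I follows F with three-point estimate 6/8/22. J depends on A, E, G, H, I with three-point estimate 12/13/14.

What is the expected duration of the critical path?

40 hours

te_A = (8 + 4·12 + 16)/6 = 72/6 = 12
te_B = (3 + 4·8 + 19)/6 = 54/6 = 9
te_C = (1 + 4·3 + 5)/6 = 18/6 = 3
te_D = (4 + 4·7 + 10)/6 = 42/6 = 7
te_E = (1 + 4·2 + 3)/6 = 12/6 = 2
te_F = (7 + 4·10 + 13)/6 = 60/6 = 10
te_G = (3 + 4·9 + 21)/6 = 60/6 = 10
te_H = (2 + 4·4 + 6)/6 = 24/6 = 4
te_I = (6 + 4·8 + 22)/6 = 60/6 = 10
te_J = (12 + 4·13 + 14)/6 = 78/6 = 13

Forward pass:
ES_A = 0; EF_A = 12
ES_B = 0; EF_B = 9
ES_C = 0; EF_C = 3
ES_D = 0; EF_D = 7
ES_E = max(EF_A=12, EF_D=7) = 12; EF_E = 12+2 = 14
ES_F = max(EF_C=3, EF_D=7) = 7; EF_F = 7+10 = 17
ES_G = 9; EF_G = 9+10 = 19
ES_H = max(EF_A=12, EF_C=3) = 12; EF_H = 12+4 = 16
ES_I = 17; EF_I = 17+10 = 27
ES_J = max(EF_A=12, EF_E=14, EF_G=19, EF_H=16, EF_I=27) = 27; EF_J = 27+13 = 40
Expected project duration μ = 40 hours. Critical path: D → F → I → J.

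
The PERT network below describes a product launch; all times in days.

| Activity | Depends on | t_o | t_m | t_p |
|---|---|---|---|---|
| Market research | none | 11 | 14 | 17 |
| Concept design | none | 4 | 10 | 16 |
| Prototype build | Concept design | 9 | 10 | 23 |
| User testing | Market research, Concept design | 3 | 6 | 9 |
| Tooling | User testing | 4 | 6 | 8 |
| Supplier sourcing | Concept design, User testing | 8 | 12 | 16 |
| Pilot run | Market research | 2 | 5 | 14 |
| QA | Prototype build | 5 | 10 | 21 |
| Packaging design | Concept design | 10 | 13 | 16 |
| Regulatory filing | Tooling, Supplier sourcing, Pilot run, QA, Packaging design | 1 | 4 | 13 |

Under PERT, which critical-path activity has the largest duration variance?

QA

te_Market research = (11 + 4·14 + 17)/6 = 84/6 = 14; σ²_Market research = ((17−11)/6)² = 1.000
te_Concept design = (4 + 4·10 + 16)/6 = 60/6 = 10; σ²_Concept design = ((16−4)/6)² = 4.000
te_Prototype build = (9 + 4·10 + 23)/6 = 72/6 = 12; σ²_Prototype build = ((23−9)/6)² = 5.444
te_User testing = (3 + 4·6 + 9)/6 = 36/6 = 6; σ²_User testing = ((9−3)/6)² = 1.000
te_Tooling = (4 + 4·6 + 8)/6 = 36/6 = 6; σ²_Tooling = ((8−4)/6)² = 0.444
te_Supplier sourcing = (8 + 4·12 + 16)/6 = 72/6 = 12; σ²_Supplier sourcing = ((16−8)/6)² = 1.778
te_Pilot run = (2 + 4·5 + 14)/6 = 36/6 = 6; σ²_Pilot run = ((14−2)/6)² = 4.000
te_QA = (5 + 4·10 + 21)/6 = 66/6 = 11; σ²_QA = ((21−5)/6)² = 7.111
te_Packaging design = (10 + 4·13 + 16)/6 = 78/6 = 13; σ²_Packaging design = ((16−10)/6)² = 1.000
te_Regulatory filing = (1 + 4·4 + 13)/6 = 30/6 = 5; σ²_Regulatory filing = ((13−1)/6)² = 4.000

Forward pass:
ES_Market research = 0; EF_Market research = 14
ES_Concept design = 0; EF_Concept design = 10
ES_Prototype build = 10; EF_Prototype build = 10+12 = 22
ES_User testing = max(EF_Market research=14, EF_Concept design=10) = 14; EF_User testing = 14+6 = 20
ES_Tooling = 20; EF_Tooling = 20+6 = 26
ES_Supplier sourcing = max(EF_Concept design=10, EF_User testing=20) = 20; EF_Supplier sourcing = 20+12 = 32
ES_Pilot run = 14; EF_Pilot run = 14+6 = 20
ES_QA = 22; EF_QA = 22+11 = 33
ES_Packaging design = 10; EF_Packaging design = 10+13 = 23
ES_Regulatory filing = max(EF_Tooling=26, EF_Supplier sourcing=32, EF_Pilot run=20, EF_QA=33, EF_Packaging design=23) = 33; EF_Regulatory filing = 33+5 = 38
Expected project duration μ = 38 days. Critical path: Concept design → Prototype build → QA → Regulatory filing.

Variances on critical path: σ²_Concept design=4.000, σ²_Prototype build=5.444, σ²_QA=7.111, σ²_Regulatory filing=4.000.
Largest is σ²_QA = 7.111.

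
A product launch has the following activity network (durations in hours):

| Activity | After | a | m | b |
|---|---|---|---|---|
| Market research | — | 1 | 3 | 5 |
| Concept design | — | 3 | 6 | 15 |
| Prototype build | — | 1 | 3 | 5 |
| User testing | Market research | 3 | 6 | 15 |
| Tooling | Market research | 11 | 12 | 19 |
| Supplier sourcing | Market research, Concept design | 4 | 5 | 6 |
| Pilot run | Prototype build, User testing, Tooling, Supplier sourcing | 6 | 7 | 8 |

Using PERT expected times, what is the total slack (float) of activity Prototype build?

13 hours

te_Market research = (1 + 4·3 + 5)/6 = 18/6 = 3
te_Concept design = (3 + 4·6 + 15)/6 = 42/6 = 7
te_Prototype build = (1 + 4·3 + 5)/6 = 18/6 = 3
te_User testing = (3 + 4·6 + 15)/6 = 42/6 = 7
te_Tooling = (11 + 4·12 + 19)/6 = 78/6 = 13
te_Supplier sourcing = (4 + 4·5 + 6)/6 = 30/6 = 5
te_Pilot run = (6 + 4·7 + 8)/6 = 42/6 = 7

Forward pass:
ES_Market research = 0; EF_Market research = 3
ES_Concept design = 0; EF_Concept design = 7
ES_Prototype build = 0; EF_Prototype build = 3
ES_User testing = 3; EF_User testing = 3+7 = 10
ES_Tooling = 3; EF_Tooling = 3+13 = 16
ES_Supplier sourcing = max(EF_Market research=3, EF_Concept design=7) = 7; EF_Supplier sourcing = 7+5 = 12
ES_Pilot run = max(EF_Prototype build=3, EF_User testing=10, EF_Tooling=16, EF_Supplier sourcing=12) = 16; EF_Pilot run = 16+7 = 23
Expected project duration μ = 23 hours. Critical path: Market research → Tooling → Pilot run.

Backward pass:
LF_Pilot run = 23; LS_Pilot run = 23−7 = 16
LF_Supplier sourcing = LS_Pilot run = 16; LS_Supplier sourcing = 16−5 = 11
LF_Tooling = LS_Pilot run = 16; LS_Tooling = 16−13 = 3
LF_User testing = LS_Pilot run = 16; LS_User testing = 16−7 = 9
LF_Prototype build = LS_Pilot run = 16; LS_Prototype build = 16−3 = 13
LF_Concept design = LS_Supplier sourcing = 11; LS_Concept design = 11−7 = 4
LF_Market research = min(LS_User testing=9, LS_Tooling=3, LS_Supplier sourcing=11) = 3; LS_Market research = 3−3 = 0
Slack_Prototype build = LS_Prototype build − ES_Prototype build = 13 − 0 = 13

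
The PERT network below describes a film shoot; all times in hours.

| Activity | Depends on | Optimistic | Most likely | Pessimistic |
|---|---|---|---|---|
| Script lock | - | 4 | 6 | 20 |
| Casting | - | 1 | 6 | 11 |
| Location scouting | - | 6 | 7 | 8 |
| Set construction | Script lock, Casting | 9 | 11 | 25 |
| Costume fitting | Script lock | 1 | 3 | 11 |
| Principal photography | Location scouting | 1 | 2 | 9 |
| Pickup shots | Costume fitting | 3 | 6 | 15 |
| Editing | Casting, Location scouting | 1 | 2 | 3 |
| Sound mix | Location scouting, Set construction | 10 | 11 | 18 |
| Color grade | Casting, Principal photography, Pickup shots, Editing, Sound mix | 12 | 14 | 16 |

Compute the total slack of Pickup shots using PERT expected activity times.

14 hours

te_Script lock = (4 + 4·6 + 20)/6 = 48/6 = 8
te_Casting = (1 + 4·6 + 11)/6 = 36/6 = 6
te_Location scouting = (6 + 4·7 + 8)/6 = 42/6 = 7
te_Set construction = (9 + 4·11 + 25)/6 = 78/6 = 13
te_Costume fitting = (1 + 4·3 + 11)/6 = 24/6 = 4
te_Principal photography = (1 + 4·2 + 9)/6 = 18/6 = 3
te_Pickup shots = (3 + 4·6 + 15)/6 = 42/6 = 7
te_Editing = (1 + 4·2 + 3)/6 = 12/6 = 2
te_Sound mix = (10 + 4·11 + 18)/6 = 72/6 = 12
te_Color grade = (12 + 4·14 + 16)/6 = 84/6 = 14

Forward pass:
ES_Script lock = 0; EF_Script lock = 8
ES_Casting = 0; EF_Casting = 6
ES_Location scouting = 0; EF_Location scouting = 7
ES_Set construction = max(EF_Script lock=8, EF_Casting=6) = 8; EF_Set construction = 8+13 = 21
ES_Costume fitting = 8; EF_Costume fitting = 8+4 = 12
ES_Principal photography = 7; EF_Principal photography = 7+3 = 10
ES_Pickup shots = 12; EF_Pickup shots = 12+7 = 19
ES_Editing = max(EF_Casting=6, EF_Location scouting=7) = 7; EF_Editing = 7+2 = 9
ES_Sound mix = max(EF_Location scouting=7, EF_Set construction=21) = 21; EF_Sound mix = 21+12 = 33
ES_Color grade = max(EF_Casting=6, EF_Principal photography=10, EF_Pickup shots=19, EF_Editing=9, EF_Sound mix=33) = 33; EF_Color grade = 33+14 = 47
Expected project duration μ = 47 hours. Critical path: Script lock → Set construction → Sound mix → Color grade.

Backward pass:
LF_Color grade = 47; LS_Color grade = 47−14 = 33
LF_Sound mix = LS_Color grade = 33; LS_Sound mix = 33−12 = 21
LF_Editing = LS_Color grade = 33; LS_Editing = 33−2 = 31
LF_Pickup shots = LS_Color grade = 33; LS_Pickup shots = 33−7 = 26
LF_Principal photography = LS_Color grade = 33; LS_Principal photography = 33−3 = 30
LF_Costume fitting = LS_Pickup shots = 26; LS_Costume fitting = 26−4 = 22
LF_Set construction = LS_Sound mix = 21; LS_Set construction = 21−13 = 8
LF_Location scouting = min(LS_Principal photography=30, LS_Editing=31, LS_Sound mix=21) = 21; LS_Location scouting = 21−7 = 14
LF_Casting = min(LS_Set construction=8, LS_Editing=31, LS_Color grade=33) = 8; LS_Casting = 8−6 = 2
LF_Script lock = min(LS_Set construction=8, LS_Costume fitting=22) = 8; LS_Script lock = 8−8 = 0
Slack_Pickup shots = LS_Pickup shots − ES_Pickup shots = 26 − 12 = 14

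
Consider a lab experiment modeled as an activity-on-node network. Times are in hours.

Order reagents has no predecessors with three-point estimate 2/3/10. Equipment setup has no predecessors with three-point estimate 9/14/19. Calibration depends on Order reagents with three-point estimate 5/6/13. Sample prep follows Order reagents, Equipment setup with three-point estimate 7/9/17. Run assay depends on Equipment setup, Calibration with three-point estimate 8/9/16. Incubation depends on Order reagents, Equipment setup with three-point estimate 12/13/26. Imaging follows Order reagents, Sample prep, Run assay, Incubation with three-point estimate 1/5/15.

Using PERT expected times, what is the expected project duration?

35 hours

te_Order reagents = (2 + 4·3 + 10)/6 = 24/6 = 4
te_Equipment setup = (9 + 4·14 + 19)/6 = 84/6 = 14
te_Calibration = (5 + 4·6 + 13)/6 = 42/6 = 7
te_Sample prep = (7 + 4·9 + 17)/6 = 60/6 = 10
te_Run assay = (8 + 4·9 + 16)/6 = 60/6 = 10
te_Incubation = (12 + 4·13 + 26)/6 = 90/6 = 15
te_Imaging = (1 + 4·5 + 15)/6 = 36/6 = 6

Forward pass:
ES_Order reagents = 0; EF_Order reagents = 4
ES_Equipment setup = 0; EF_Equipment setup = 14
ES_Calibration = 4; EF_Calibration = 4+7 = 11
ES_Sample prep = max(EF_Order reagents=4, EF_Equipment setup=14) = 14; EF_Sample prep = 14+10 = 24
ES_Run assay = max(EF_Equipment setup=14, EF_Calibration=11) = 14; EF_Run assay = 14+10 = 24
ES_Incubation = max(EF_Order reagents=4, EF_Equipment setup=14) = 14; EF_Incubation = 14+15 = 29
ES_Imaging = max(EF_Order reagents=4, EF_Sample prep=24, EF_Run assay=24, EF_Incubation=29) = 29; EF_Imaging = 29+6 = 35
Expected project duration μ = 35 hours. Critical path: Equipment setup → Incubation → Imaging.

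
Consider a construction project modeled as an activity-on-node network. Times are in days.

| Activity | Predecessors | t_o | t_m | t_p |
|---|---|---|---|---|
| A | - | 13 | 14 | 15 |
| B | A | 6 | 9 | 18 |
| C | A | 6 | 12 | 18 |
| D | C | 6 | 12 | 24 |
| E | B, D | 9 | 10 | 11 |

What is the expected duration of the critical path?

49 days

te_A = (13 + 4·14 + 15)/6 = 84/6 = 14
te_B = (6 + 4·9 + 18)/6 = 60/6 = 10
te_C = (6 + 4·12 + 18)/6 = 72/6 = 12
te_D = (6 + 4·12 + 24)/6 = 78/6 = 13
te_E = (9 + 4·10 + 11)/6 = 60/6 = 10

Forward pass:
ES_A = 0; EF_A = 14
ES_B = 14; EF_B = 14+10 = 24
ES_C = 14; EF_C = 14+12 = 26
ES_D = 26; EF_D = 26+13 = 39
ES_E = max(EF_B=24, EF_D=39) = 39; EF_E = 39+10 = 49
Expected project duration μ = 49 days. Critical path: A → C → D → E.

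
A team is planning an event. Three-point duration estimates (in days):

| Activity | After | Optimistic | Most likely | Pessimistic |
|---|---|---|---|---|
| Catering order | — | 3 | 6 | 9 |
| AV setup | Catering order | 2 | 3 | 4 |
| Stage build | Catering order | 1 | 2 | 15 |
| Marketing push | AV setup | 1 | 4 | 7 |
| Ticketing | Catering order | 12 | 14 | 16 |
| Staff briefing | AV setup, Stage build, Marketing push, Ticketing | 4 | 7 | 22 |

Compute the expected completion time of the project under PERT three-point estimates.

29 days

te_Catering order = (3 + 4·6 + 9)/6 = 36/6 = 6
te_AV setup = (2 + 4·3 + 4)/6 = 18/6 = 3
te_Stage build = (1 + 4·2 + 15)/6 = 24/6 = 4
te_Marketing push = (1 + 4·4 + 7)/6 = 24/6 = 4
te_Ticketing = (12 + 4·14 + 16)/6 = 84/6 = 14
te_Staff briefing = (4 + 4·7 + 22)/6 = 54/6 = 9

Forward pass:
ES_Catering order = 0; EF_Catering order = 6
ES_AV setup = 6; EF_AV setup = 6+3 = 9
ES_Stage build = 6; EF_Stage build = 6+4 = 10
ES_Marketing push = 9; EF_Marketing push = 9+4 = 13
ES_Ticketing = 6; EF_Ticketing = 6+14 = 20
ES_Staff briefing = max(EF_AV setup=9, EF_Stage build=10, EF_Marketing push=13, EF_Ticketing=20) = 20; EF_Staff briefing = 20+9 = 29
Expected project duration μ = 29 days. Critical path: Catering order → Ticketing → Staff briefing.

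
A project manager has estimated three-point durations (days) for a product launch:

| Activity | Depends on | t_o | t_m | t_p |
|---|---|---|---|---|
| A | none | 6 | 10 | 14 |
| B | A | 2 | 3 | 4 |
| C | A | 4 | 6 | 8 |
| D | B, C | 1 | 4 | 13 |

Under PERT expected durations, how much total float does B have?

3 days

te_A = (6 + 4·10 + 14)/6 = 60/6 = 10
te_B = (2 + 4·3 + 4)/6 = 18/6 = 3
te_C = (4 + 4·6 + 8)/6 = 36/6 = 6
te_D = (1 + 4·4 + 13)/6 = 30/6 = 5

Forward pass:
ES_A = 0; EF_A = 10
ES_B = 10; EF_B = 10+3 = 13
ES_C = 10; EF_C = 10+6 = 16
ES_D = max(EF_B=13, EF_C=16) = 16; EF_D = 16+5 = 21
Expected project duration μ = 21 days. Critical path: A → C → D.

Backward pass:
LF_D = 21; LS_D = 21−5 = 16
LF_C = LS_D = 16; LS_C = 16−6 = 10
LF_B = LS_D = 16; LS_B = 16−3 = 13
LF_A = min(LS_B=13, LS_C=10) = 10; LS_A = 10−10 = 0
Slack_B = LS_B − ES_B = 13 − 10 = 3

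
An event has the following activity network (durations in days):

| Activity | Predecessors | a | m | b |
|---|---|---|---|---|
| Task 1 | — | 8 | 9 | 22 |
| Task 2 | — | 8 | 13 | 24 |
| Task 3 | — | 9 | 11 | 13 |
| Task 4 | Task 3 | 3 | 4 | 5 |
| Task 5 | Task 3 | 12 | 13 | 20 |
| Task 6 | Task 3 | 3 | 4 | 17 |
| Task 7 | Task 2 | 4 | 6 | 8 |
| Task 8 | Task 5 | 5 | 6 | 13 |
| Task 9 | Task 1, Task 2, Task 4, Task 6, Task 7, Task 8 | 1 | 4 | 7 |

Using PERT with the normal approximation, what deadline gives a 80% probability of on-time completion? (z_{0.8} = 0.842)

te_Task 1 = (8 + 4·9 + 22)/6 = 66/6 = 11; σ²_Task 1 = ((22−8)/6)² = 5.444
te_Task 2 = (8 + 4·13 + 24)/6 = 84/6 = 14; σ²_Task 2 = ((24−8)/6)² = 7.111
te_Task 3 = (9 + 4·11 + 13)/6 = 66/6 = 11; σ²_Task 3 = ((13−9)/6)² = 0.444
te_Task 4 = (3 + 4·4 + 5)/6 = 24/6 = 4; σ²_Task 4 = ((5−3)/6)² = 0.111
te_Task 5 = (12 + 4·13 + 20)/6 = 84/6 = 14; σ²_Task 5 = ((20−12)/6)² = 1.778
te_Task 6 = (3 + 4·4 + 17)/6 = 36/6 = 6; σ²_Task 6 = ((17−3)/6)² = 5.444
te_Task 7 = (4 + 4·6 + 8)/6 = 36/6 = 6; σ²_Task 7 = ((8−4)/6)² = 0.444
te_Task 8 = (5 + 4·6 + 13)/6 = 42/6 = 7; σ²_Task 8 = ((13−5)/6)² = 1.778
te_Task 9 = (1 + 4·4 + 7)/6 = 24/6 = 4; σ²_Task 9 = ((7−1)/6)² = 1.000

Forward pass:
ES_Task 1 = 0; EF_Task 1 = 11
ES_Task 2 = 0; EF_Task 2 = 14
ES_Task 3 = 0; EF_Task 3 = 11
ES_Task 4 = 11; EF_Task 4 = 11+4 = 15
ES_Task 5 = 11; EF_Task 5 = 11+14 = 25
ES_Task 6 = 11; EF_Task 6 = 11+6 = 17
ES_Task 7 = 14; EF_Task 7 = 14+6 = 20
ES_Task 8 = 25; EF_Task 8 = 25+7 = 32
ES_Task 9 = max(EF_Task 1=11, EF_Task 2=14, EF_Task 4=15, EF_Task 6=17, EF_Task 7=20, EF_Task 8=32) = 32; EF_Task 9 = 32+4 = 36
Expected project duration μ = 36 days. Critical path: Task 3 → Task 5 → Task 8 → Task 9.

Variance along critical path = 0.444 + 1.778 + 1.778 + 1.000 = 5.000; σ = 2.236 days.
D = μ + z·σ = 36 + 0.842·2.236 = 37.9 days

37.9 days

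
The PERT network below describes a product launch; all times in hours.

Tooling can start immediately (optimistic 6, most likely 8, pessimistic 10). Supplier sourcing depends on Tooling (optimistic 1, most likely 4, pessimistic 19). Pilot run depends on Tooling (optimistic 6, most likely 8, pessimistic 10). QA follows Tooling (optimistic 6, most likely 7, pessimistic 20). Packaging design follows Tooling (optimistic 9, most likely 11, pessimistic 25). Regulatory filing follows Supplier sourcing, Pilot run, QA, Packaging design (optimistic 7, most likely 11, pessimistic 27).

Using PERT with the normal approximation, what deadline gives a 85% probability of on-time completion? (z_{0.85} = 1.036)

38.5 hours

te_Tooling = (6 + 4·8 + 10)/6 = 48/6 = 8; σ²_Tooling = ((10−6)/6)² = 0.444
te_Supplier sourcing = (1 + 4·4 + 19)/6 = 36/6 = 6; σ²_Supplier sourcing = ((19−1)/6)² = 9.000
te_Pilot run = (6 + 4·8 + 10)/6 = 48/6 = 8; σ²_Pilot run = ((10−6)/6)² = 0.444
te_QA = (6 + 4·7 + 20)/6 = 54/6 = 9; σ²_QA = ((20−6)/6)² = 5.444
te_Packaging design = (9 + 4·11 + 25)/6 = 78/6 = 13; σ²_Packaging design = ((25−9)/6)² = 7.111
te_Regulatory filing = (7 + 4·11 + 27)/6 = 78/6 = 13; σ²_Regulatory filing = ((27−7)/6)² = 11.111

Forward pass:
ES_Tooling = 0; EF_Tooling = 8
ES_Supplier sourcing = 8; EF_Supplier sourcing = 8+6 = 14
ES_Pilot run = 8; EF_Pilot run = 8+8 = 16
ES_QA = 8; EF_QA = 8+9 = 17
ES_Packaging design = 8; EF_Packaging design = 8+13 = 21
ES_Regulatory filing = max(EF_Supplier sourcing=14, EF_Pilot run=16, EF_QA=17, EF_Packaging design=21) = 21; EF_Regulatory filing = 21+13 = 34
Expected project duration μ = 34 hours. Critical path: Tooling → Packaging design → Regulatory filing.

Variance along critical path = 0.444 + 7.111 + 11.111 = 18.667; σ = 4.320 hours.
D = μ + z·σ = 34 + 1.036·4.320 = 38.5 hours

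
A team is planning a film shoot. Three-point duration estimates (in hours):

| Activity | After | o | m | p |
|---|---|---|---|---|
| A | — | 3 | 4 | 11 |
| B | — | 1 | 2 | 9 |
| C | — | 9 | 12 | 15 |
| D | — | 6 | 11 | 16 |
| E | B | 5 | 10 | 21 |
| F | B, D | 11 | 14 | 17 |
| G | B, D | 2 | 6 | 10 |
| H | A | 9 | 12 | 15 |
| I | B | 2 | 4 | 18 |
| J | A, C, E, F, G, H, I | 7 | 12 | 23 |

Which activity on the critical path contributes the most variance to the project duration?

J

te_A = (3 + 4·4 + 11)/6 = 30/6 = 5; σ²_A = ((11−3)/6)² = 1.778
te_B = (1 + 4·2 + 9)/6 = 18/6 = 3; σ²_B = ((9−1)/6)² = 1.778
te_C = (9 + 4·12 + 15)/6 = 72/6 = 12; σ²_C = ((15−9)/6)² = 1.000
te_D = (6 + 4·11 + 16)/6 = 66/6 = 11; σ²_D = ((16−6)/6)² = 2.778
te_E = (5 + 4·10 + 21)/6 = 66/6 = 11; σ²_E = ((21−5)/6)² = 7.111
te_F = (11 + 4·14 + 17)/6 = 84/6 = 14; σ²_F = ((17−11)/6)² = 1.000
te_G = (2 + 4·6 + 10)/6 = 36/6 = 6; σ²_G = ((10−2)/6)² = 1.778
te_H = (9 + 4·12 + 15)/6 = 72/6 = 12; σ²_H = ((15−9)/6)² = 1.000
te_I = (2 + 4·4 + 18)/6 = 36/6 = 6; σ²_I = ((18−2)/6)² = 7.111
te_J = (7 + 4·12 + 23)/6 = 78/6 = 13; σ²_J = ((23−7)/6)² = 7.111

Forward pass:
ES_A = 0; EF_A = 5
ES_B = 0; EF_B = 3
ES_C = 0; EF_C = 12
ES_D = 0; EF_D = 11
ES_E = 3; EF_E = 3+11 = 14
ES_F = max(EF_B=3, EF_D=11) = 11; EF_F = 11+14 = 25
ES_G = max(EF_B=3, EF_D=11) = 11; EF_G = 11+6 = 17
ES_H = 5; EF_H = 5+12 = 17
ES_I = 3; EF_I = 3+6 = 9
ES_J = max(EF_A=5, EF_C=12, EF_E=14, EF_F=25, EF_G=17, EF_H=17, EF_I=9) = 25; EF_J = 25+13 = 38
Expected project duration μ = 38 hours. Critical path: D → F → J.

Variances on critical path: σ²_D=2.778, σ²_F=1.000, σ²_J=7.111.
Largest is σ²_J = 7.111.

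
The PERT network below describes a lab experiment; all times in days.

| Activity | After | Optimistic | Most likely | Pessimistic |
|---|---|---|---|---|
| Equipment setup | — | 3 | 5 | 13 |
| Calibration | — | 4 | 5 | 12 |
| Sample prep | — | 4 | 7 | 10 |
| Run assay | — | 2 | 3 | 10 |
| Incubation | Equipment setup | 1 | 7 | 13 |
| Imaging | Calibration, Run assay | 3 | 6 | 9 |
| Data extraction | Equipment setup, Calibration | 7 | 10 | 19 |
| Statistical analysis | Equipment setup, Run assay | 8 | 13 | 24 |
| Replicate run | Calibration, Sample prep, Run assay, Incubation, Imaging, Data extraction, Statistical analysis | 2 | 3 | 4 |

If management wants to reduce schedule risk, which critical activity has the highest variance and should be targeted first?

Statistical analysis

te_Equipment setup = (3 + 4·5 + 13)/6 = 36/6 = 6; σ²_Equipment setup = ((13−3)/6)² = 2.778
te_Calibration = (4 + 4·5 + 12)/6 = 36/6 = 6; σ²_Calibration = ((12−4)/6)² = 1.778
te_Sample prep = (4 + 4·7 + 10)/6 = 42/6 = 7; σ²_Sample prep = ((10−4)/6)² = 1.000
te_Run assay = (2 + 4·3 + 10)/6 = 24/6 = 4; σ²_Run assay = ((10−2)/6)² = 1.778
te_Incubation = (1 + 4·7 + 13)/6 = 42/6 = 7; σ²_Incubation = ((13−1)/6)² = 4.000
te_Imaging = (3 + 4·6 + 9)/6 = 36/6 = 6; σ²_Imaging = ((9−3)/6)² = 1.000
te_Data extraction = (7 + 4·10 + 19)/6 = 66/6 = 11; σ²_Data extraction = ((19−7)/6)² = 4.000
te_Statistical analysis = (8 + 4·13 + 24)/6 = 84/6 = 14; σ²_Statistical analysis = ((24−8)/6)² = 7.111
te_Replicate run = (2 + 4·3 + 4)/6 = 18/6 = 3; σ²_Replicate run = ((4−2)/6)² = 0.111

Forward pass:
ES_Equipment setup = 0; EF_Equipment setup = 6
ES_Calibration = 0; EF_Calibration = 6
ES_Sample prep = 0; EF_Sample prep = 7
ES_Run assay = 0; EF_Run assay = 4
ES_Incubation = 6; EF_Incubation = 6+7 = 13
ES_Imaging = max(EF_Calibration=6, EF_Run assay=4) = 6; EF_Imaging = 6+6 = 12
ES_Data extraction = max(EF_Equipment setup=6, EF_Calibration=6) = 6; EF_Data extraction = 6+11 = 17
ES_Statistical analysis = max(EF_Equipment setup=6, EF_Run assay=4) = 6; EF_Statistical analysis = 6+14 = 20
ES_Replicate run = max(EF_Calibration=6, EF_Sample prep=7, EF_Run assay=4, EF_Incubation=13, EF_Imaging=12, EF_Data extraction=17, EF_Statistical analysis=20) = 20; EF_Replicate run = 20+3 = 23
Expected project duration μ = 23 days. Critical path: Equipment setup → Statistical analysis → Replicate run.

Variances on critical path: σ²_Equipment setup=2.778, σ²_Statistical analysis=7.111, σ²_Replicate run=0.111.
Largest is σ²_Statistical analysis = 7.111.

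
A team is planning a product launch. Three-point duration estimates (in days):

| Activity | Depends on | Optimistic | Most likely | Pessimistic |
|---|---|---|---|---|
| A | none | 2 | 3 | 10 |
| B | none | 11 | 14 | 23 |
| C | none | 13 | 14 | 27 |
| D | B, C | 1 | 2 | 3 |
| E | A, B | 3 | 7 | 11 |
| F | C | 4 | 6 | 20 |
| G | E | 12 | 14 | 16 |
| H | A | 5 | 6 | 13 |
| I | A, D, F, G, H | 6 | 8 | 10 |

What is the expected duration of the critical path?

44 days

te_A = (2 + 4·3 + 10)/6 = 24/6 = 4
te_B = (11 + 4·14 + 23)/6 = 90/6 = 15
te_C = (13 + 4·14 + 27)/6 = 96/6 = 16
te_D = (1 + 4·2 + 3)/6 = 12/6 = 2
te_E = (3 + 4·7 + 11)/6 = 42/6 = 7
te_F = (4 + 4·6 + 20)/6 = 48/6 = 8
te_G = (12 + 4·14 + 16)/6 = 84/6 = 14
te_H = (5 + 4·6 + 13)/6 = 42/6 = 7
te_I = (6 + 4·8 + 10)/6 = 48/6 = 8

Forward pass:
ES_A = 0; EF_A = 4
ES_B = 0; EF_B = 15
ES_C = 0; EF_C = 16
ES_D = max(EF_B=15, EF_C=16) = 16; EF_D = 16+2 = 18
ES_E = max(EF_A=4, EF_B=15) = 15; EF_E = 15+7 = 22
ES_F = 16; EF_F = 16+8 = 24
ES_G = 22; EF_G = 22+14 = 36
ES_H = 4; EF_H = 4+7 = 11
ES_I = max(EF_A=4, EF_D=18, EF_F=24, EF_G=36, EF_H=11) = 36; EF_I = 36+8 = 44
Expected project duration μ = 44 days. Critical path: B → E → G → I.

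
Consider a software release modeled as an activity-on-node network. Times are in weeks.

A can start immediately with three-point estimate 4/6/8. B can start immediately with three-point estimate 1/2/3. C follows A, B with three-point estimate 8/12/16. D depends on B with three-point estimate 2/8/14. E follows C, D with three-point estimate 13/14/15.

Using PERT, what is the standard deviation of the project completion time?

te_A = (4 + 4·6 + 8)/6 = 36/6 = 6; σ²_A = ((8−4)/6)² = 0.444
te_B = (1 + 4·2 + 3)/6 = 12/6 = 2; σ²_B = ((3−1)/6)² = 0.111
te_C = (8 + 4·12 + 16)/6 = 72/6 = 12; σ²_C = ((16−8)/6)² = 1.778
te_D = (2 + 4·8 + 14)/6 = 48/6 = 8; σ²_D = ((14−2)/6)² = 4.000
te_E = (13 + 4·14 + 15)/6 = 84/6 = 14; σ²_E = ((15−13)/6)² = 0.111

Forward pass:
ES_A = 0; EF_A = 6
ES_B = 0; EF_B = 2
ES_C = max(EF_A=6, EF_B=2) = 6; EF_C = 6+12 = 18
ES_D = 2; EF_D = 2+8 = 10
ES_E = max(EF_C=18, EF_D=10) = 18; EF_E = 18+14 = 32
Expected project duration μ = 32 weeks. Critical path: A → C → E.

Variance along critical path = 0.444 + 1.778 + 0.111 = 2.333
σ = √2.333 = 1.528 weeks

1.53 weeks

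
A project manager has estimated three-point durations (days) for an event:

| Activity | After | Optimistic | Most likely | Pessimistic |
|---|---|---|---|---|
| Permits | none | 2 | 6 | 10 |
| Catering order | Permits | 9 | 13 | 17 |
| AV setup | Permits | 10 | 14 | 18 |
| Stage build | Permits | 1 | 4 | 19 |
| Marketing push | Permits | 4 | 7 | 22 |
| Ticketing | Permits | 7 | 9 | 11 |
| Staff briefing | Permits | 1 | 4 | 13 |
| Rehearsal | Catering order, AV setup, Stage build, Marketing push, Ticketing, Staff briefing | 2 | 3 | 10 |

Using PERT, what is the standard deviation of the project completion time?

2.31 days

te_Permits = (2 + 4·6 + 10)/6 = 36/6 = 6; σ²_Permits = ((10−2)/6)² = 1.778
te_Catering order = (9 + 4·13 + 17)/6 = 78/6 = 13; σ²_Catering order = ((17−9)/6)² = 1.778
te_AV setup = (10 + 4·14 + 18)/6 = 84/6 = 14; σ²_AV setup = ((18−10)/6)² = 1.778
te_Stage build = (1 + 4·4 + 19)/6 = 36/6 = 6; σ²_Stage build = ((19−1)/6)² = 9.000
te_Marketing push = (4 + 4·7 + 22)/6 = 54/6 = 9; σ²_Marketing push = ((22−4)/6)² = 9.000
te_Ticketing = (7 + 4·9 + 11)/6 = 54/6 = 9; σ²_Ticketing = ((11−7)/6)² = 0.444
te_Staff briefing = (1 + 4·4 + 13)/6 = 30/6 = 5; σ²_Staff briefing = ((13−1)/6)² = 4.000
te_Rehearsal = (2 + 4·3 + 10)/6 = 24/6 = 4; σ²_Rehearsal = ((10−2)/6)² = 1.778

Forward pass:
ES_Permits = 0; EF_Permits = 6
ES_Catering order = 6; EF_Catering order = 6+13 = 19
ES_AV setup = 6; EF_AV setup = 6+14 = 20
ES_Stage build = 6; EF_Stage build = 6+6 = 12
ES_Marketing push = 6; EF_Marketing push = 6+9 = 15
ES_Ticketing = 6; EF_Ticketing = 6+9 = 15
ES_Staff briefing = 6; EF_Staff briefing = 6+5 = 11
ES_Rehearsal = max(EF_Catering order=19, EF_AV setup=20, EF_Stage build=12, EF_Marketing push=15, EF_Ticketing=15, EF_Staff briefing=11) = 20; EF_Rehearsal = 20+4 = 24
Expected project duration μ = 24 days. Critical path: Permits → AV setup → Rehearsal.

Variance along critical path = 1.778 + 1.778 + 1.778 = 5.333
σ = √5.333 = 2.309 days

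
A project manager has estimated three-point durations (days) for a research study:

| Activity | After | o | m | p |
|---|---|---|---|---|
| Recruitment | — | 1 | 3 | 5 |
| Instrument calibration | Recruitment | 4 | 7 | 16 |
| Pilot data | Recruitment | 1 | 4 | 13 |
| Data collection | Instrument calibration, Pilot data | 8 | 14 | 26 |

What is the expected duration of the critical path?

26 days

te_Recruitment = (1 + 4·3 + 5)/6 = 18/6 = 3
te_Instrument calibration = (4 + 4·7 + 16)/6 = 48/6 = 8
te_Pilot data = (1 + 4·4 + 13)/6 = 30/6 = 5
te_Data collection = (8 + 4·14 + 26)/6 = 90/6 = 15

Forward pass:
ES_Recruitment = 0; EF_Recruitment = 3
ES_Instrument calibration = 3; EF_Instrument calibration = 3+8 = 11
ES_Pilot data = 3; EF_Pilot data = 3+5 = 8
ES_Data collection = max(EF_Instrument calibration=11, EF_Pilot data=8) = 11; EF_Data collection = 11+15 = 26
Expected project duration μ = 26 days. Critical path: Recruitment → Instrument calibration → Data collection.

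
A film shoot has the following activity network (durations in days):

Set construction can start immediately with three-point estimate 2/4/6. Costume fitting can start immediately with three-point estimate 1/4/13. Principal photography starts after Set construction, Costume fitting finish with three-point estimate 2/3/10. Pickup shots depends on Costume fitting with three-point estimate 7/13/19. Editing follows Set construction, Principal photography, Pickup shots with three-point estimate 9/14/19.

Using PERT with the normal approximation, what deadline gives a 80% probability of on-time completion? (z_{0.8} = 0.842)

34.8 days

te_Set construction = (2 + 4·4 + 6)/6 = 24/6 = 4; σ²_Set construction = ((6−2)/6)² = 0.444
te_Costume fitting = (1 + 4·4 + 13)/6 = 30/6 = 5; σ²_Costume fitting = ((13−1)/6)² = 4.000
te_Principal photography = (2 + 4·3 + 10)/6 = 24/6 = 4; σ²_Principal photography = ((10−2)/6)² = 1.778
te_Pickup shots = (7 + 4·13 + 19)/6 = 78/6 = 13; σ²_Pickup shots = ((19−7)/6)² = 4.000
te_Editing = (9 + 4·14 + 19)/6 = 84/6 = 14; σ²_Editing = ((19−9)/6)² = 2.778

Forward pass:
ES_Set construction = 0; EF_Set construction = 4
ES_Costume fitting = 0; EF_Costume fitting = 5
ES_Principal photography = max(EF_Set construction=4, EF_Costume fitting=5) = 5; EF_Principal photography = 5+4 = 9
ES_Pickup shots = 5; EF_Pickup shots = 5+13 = 18
ES_Editing = max(EF_Set construction=4, EF_Principal photography=9, EF_Pickup shots=18) = 18; EF_Editing = 18+14 = 32
Expected project duration μ = 32 days. Critical path: Costume fitting → Pickup shots → Editing.

Variance along critical path = 4.000 + 4.000 + 2.778 = 10.778; σ = 3.283 days.
D = μ + z·σ = 32 + 0.842·3.283 = 34.8 days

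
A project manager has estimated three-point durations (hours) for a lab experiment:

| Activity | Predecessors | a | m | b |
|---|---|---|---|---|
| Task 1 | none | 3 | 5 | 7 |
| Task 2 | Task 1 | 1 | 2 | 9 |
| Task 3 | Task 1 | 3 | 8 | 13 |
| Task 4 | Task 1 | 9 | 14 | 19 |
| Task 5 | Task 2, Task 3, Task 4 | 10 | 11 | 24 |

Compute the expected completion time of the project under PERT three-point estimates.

te_Task 1 = (3 + 4·5 + 7)/6 = 30/6 = 5
te_Task 2 = (1 + 4·2 + 9)/6 = 18/6 = 3
te_Task 3 = (3 + 4·8 + 13)/6 = 48/6 = 8
te_Task 4 = (9 + 4·14 + 19)/6 = 84/6 = 14
te_Task 5 = (10 + 4·11 + 24)/6 = 78/6 = 13

Forward pass:
ES_Task 1 = 0; EF_Task 1 = 5
ES_Task 2 = 5; EF_Task 2 = 5+3 = 8
ES_Task 3 = 5; EF_Task 3 = 5+8 = 13
ES_Task 4 = 5; EF_Task 4 = 5+14 = 19
ES_Task 5 = max(EF_Task 2=8, EF_Task 3=13, EF_Task 4=19) = 19; EF_Task 5 = 19+13 = 32
Expected project duration μ = 32 hours. Critical path: Task 1 → Task 4 → Task 5.

32 hours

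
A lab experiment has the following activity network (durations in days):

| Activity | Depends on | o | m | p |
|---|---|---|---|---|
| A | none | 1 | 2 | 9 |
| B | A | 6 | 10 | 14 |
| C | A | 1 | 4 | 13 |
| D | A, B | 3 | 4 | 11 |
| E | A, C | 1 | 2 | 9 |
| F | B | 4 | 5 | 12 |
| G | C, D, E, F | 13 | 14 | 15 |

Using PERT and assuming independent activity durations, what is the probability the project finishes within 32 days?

te_A = (1 + 4·2 + 9)/6 = 18/6 = 3; σ²_A = ((9−1)/6)² = 1.778
te_B = (6 + 4·10 + 14)/6 = 60/6 = 10; σ²_B = ((14−6)/6)² = 1.778
te_C = (1 + 4·4 + 13)/6 = 30/6 = 5; σ²_C = ((13−1)/6)² = 4.000
te_D = (3 + 4·4 + 11)/6 = 30/6 = 5; σ²_D = ((11−3)/6)² = 1.778
te_E = (1 + 4·2 + 9)/6 = 18/6 = 3; σ²_E = ((9−1)/6)² = 1.778
te_F = (4 + 4·5 + 12)/6 = 36/6 = 6; σ²_F = ((12−4)/6)² = 1.778
te_G = (13 + 4·14 + 15)/6 = 84/6 = 14; σ²_G = ((15−13)/6)² = 0.111

Forward pass:
ES_A = 0; EF_A = 3
ES_B = 3; EF_B = 3+10 = 13
ES_C = 3; EF_C = 3+5 = 8
ES_D = max(EF_A=3, EF_B=13) = 13; EF_D = 13+5 = 18
ES_E = max(EF_A=3, EF_C=8) = 8; EF_E = 8+3 = 11
ES_F = 13; EF_F = 13+6 = 19
ES_G = max(EF_C=8, EF_D=18, EF_E=11, EF_F=19) = 19; EF_G = 19+14 = 33
Expected project duration μ = 33 days. Critical path: A → B → F → G.

Variance along critical path = 1.778 + 1.778 + 1.778 + 0.111 = 5.444; σ = √5.444 = 2.333 days.
Z = (32 − 33) / 2.333 = -0.429
P(T ≤ 32) = Φ(-0.429) ≈ 0.334

0.334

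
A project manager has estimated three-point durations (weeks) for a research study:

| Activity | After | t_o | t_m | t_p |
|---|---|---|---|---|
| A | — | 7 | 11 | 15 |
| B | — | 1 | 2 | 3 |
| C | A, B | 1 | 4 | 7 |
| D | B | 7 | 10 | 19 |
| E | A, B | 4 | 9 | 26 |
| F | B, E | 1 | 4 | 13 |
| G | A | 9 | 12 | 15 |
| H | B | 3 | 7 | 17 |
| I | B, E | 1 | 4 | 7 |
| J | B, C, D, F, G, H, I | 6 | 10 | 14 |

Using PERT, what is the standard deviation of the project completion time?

4.58 weeks

te_A = (7 + 4·11 + 15)/6 = 66/6 = 11; σ²_A = ((15−7)/6)² = 1.778
te_B = (1 + 4·2 + 3)/6 = 12/6 = 2; σ²_B = ((3−1)/6)² = 0.111
te_C = (1 + 4·4 + 7)/6 = 24/6 = 4; σ²_C = ((7−1)/6)² = 1.000
te_D = (7 + 4·10 + 19)/6 = 66/6 = 11; σ²_D = ((19−7)/6)² = 4.000
te_E = (4 + 4·9 + 26)/6 = 66/6 = 11; σ²_E = ((26−4)/6)² = 13.444
te_F = (1 + 4·4 + 13)/6 = 30/6 = 5; σ²_F = ((13−1)/6)² = 4.000
te_G = (9 + 4·12 + 15)/6 = 72/6 = 12; σ²_G = ((15−9)/6)² = 1.000
te_H = (3 + 4·7 + 17)/6 = 48/6 = 8; σ²_H = ((17−3)/6)² = 5.444
te_I = (1 + 4·4 + 7)/6 = 24/6 = 4; σ²_I = ((7−1)/6)² = 1.000
te_J = (6 + 4·10 + 14)/6 = 60/6 = 10; σ²_J = ((14−6)/6)² = 1.778

Forward pass:
ES_A = 0; EF_A = 11
ES_B = 0; EF_B = 2
ES_C = max(EF_A=11, EF_B=2) = 11; EF_C = 11+4 = 15
ES_D = 2; EF_D = 2+11 = 13
ES_E = max(EF_A=11, EF_B=2) = 11; EF_E = 11+11 = 22
ES_F = max(EF_B=2, EF_E=22) = 22; EF_F = 22+5 = 27
ES_G = 11; EF_G = 11+12 = 23
ES_H = 2; EF_H = 2+8 = 10
ES_I = max(EF_B=2, EF_E=22) = 22; EF_I = 22+4 = 26
ES_J = max(EF_B=2, EF_C=15, EF_D=13, EF_F=27, EF_G=23, EF_H=10, EF_I=26) = 27; EF_J = 27+10 = 37
Expected project duration μ = 37 weeks. Critical path: A → E → F → J.

Variance along critical path = 1.778 + 13.444 + 4.000 + 1.778 = 21.000
σ = √21.000 = 4.583 weeks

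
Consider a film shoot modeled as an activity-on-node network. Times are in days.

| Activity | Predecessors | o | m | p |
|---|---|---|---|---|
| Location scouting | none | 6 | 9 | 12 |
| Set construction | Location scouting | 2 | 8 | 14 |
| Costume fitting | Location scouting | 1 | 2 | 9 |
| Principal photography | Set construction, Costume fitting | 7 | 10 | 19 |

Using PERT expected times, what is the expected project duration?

28 days

te_Location scouting = (6 + 4·9 + 12)/6 = 54/6 = 9
te_Set construction = (2 + 4·8 + 14)/6 = 48/6 = 8
te_Costume fitting = (1 + 4·2 + 9)/6 = 18/6 = 3
te_Principal photography = (7 + 4·10 + 19)/6 = 66/6 = 11

Forward pass:
ES_Location scouting = 0; EF_Location scouting = 9
ES_Set construction = 9; EF_Set construction = 9+8 = 17
ES_Costume fitting = 9; EF_Costume fitting = 9+3 = 12
ES_Principal photography = max(EF_Set construction=17, EF_Costume fitting=12) = 17; EF_Principal photography = 17+11 = 28
Expected project duration μ = 28 days. Critical path: Location scouting → Set construction → Principal photography.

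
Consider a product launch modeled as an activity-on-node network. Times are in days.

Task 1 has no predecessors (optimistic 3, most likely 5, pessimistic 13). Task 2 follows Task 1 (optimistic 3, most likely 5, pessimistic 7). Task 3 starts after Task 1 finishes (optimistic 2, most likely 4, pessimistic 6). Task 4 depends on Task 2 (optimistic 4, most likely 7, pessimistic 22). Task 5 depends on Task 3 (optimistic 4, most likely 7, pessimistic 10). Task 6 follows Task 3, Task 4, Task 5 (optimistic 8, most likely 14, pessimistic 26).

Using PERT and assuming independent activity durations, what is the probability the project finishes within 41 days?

0.904

te_Task 1 = (3 + 4·5 + 13)/6 = 36/6 = 6; σ²_Task 1 = ((13−3)/6)² = 2.778
te_Task 2 = (3 + 4·5 + 7)/6 = 30/6 = 5; σ²_Task 2 = ((7−3)/6)² = 0.444
te_Task 3 = (2 + 4·4 + 6)/6 = 24/6 = 4; σ²_Task 3 = ((6−2)/6)² = 0.444
te_Task 4 = (4 + 4·7 + 22)/6 = 54/6 = 9; σ²_Task 4 = ((22−4)/6)² = 9.000
te_Task 5 = (4 + 4·7 + 10)/6 = 42/6 = 7; σ²_Task 5 = ((10−4)/6)² = 1.000
te_Task 6 = (8 + 4·14 + 26)/6 = 90/6 = 15; σ²_Task 6 = ((26−8)/6)² = 9.000

Forward pass:
ES_Task 1 = 0; EF_Task 1 = 6
ES_Task 2 = 6; EF_Task 2 = 6+5 = 11
ES_Task 3 = 6; EF_Task 3 = 6+4 = 10
ES_Task 4 = 11; EF_Task 4 = 11+9 = 20
ES_Task 5 = 10; EF_Task 5 = 10+7 = 17
ES_Task 6 = max(EF_Task 3=10, EF_Task 4=20, EF_Task 5=17) = 20; EF_Task 6 = 20+15 = 35
Expected project duration μ = 35 days. Critical path: Task 1 → Task 2 → Task 4 → Task 6.

Variance along critical path = 2.778 + 0.444 + 9.000 + 9.000 = 21.222; σ = √21.222 = 4.607 days.
Z = (41 − 35) / 4.607 = 1.302
P(T ≤ 41) = Φ(1.302) ≈ 0.904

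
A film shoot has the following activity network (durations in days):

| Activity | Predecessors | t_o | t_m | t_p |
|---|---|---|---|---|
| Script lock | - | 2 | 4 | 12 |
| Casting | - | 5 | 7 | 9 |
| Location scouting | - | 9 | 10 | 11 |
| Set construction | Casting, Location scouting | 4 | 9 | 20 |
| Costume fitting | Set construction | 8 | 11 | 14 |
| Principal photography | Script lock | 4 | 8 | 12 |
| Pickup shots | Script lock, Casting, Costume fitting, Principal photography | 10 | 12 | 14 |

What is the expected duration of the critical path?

43 days

te_Script lock = (2 + 4·4 + 12)/6 = 30/6 = 5
te_Casting = (5 + 4·7 + 9)/6 = 42/6 = 7
te_Location scouting = (9 + 4·10 + 11)/6 = 60/6 = 10
te_Set construction = (4 + 4·9 + 20)/6 = 60/6 = 10
te_Costume fitting = (8 + 4·11 + 14)/6 = 66/6 = 11
te_Principal photography = (4 + 4·8 + 12)/6 = 48/6 = 8
te_Pickup shots = (10 + 4·12 + 14)/6 = 72/6 = 12

Forward pass:
ES_Script lock = 0; EF_Script lock = 5
ES_Casting = 0; EF_Casting = 7
ES_Location scouting = 0; EF_Location scouting = 10
ES_Set construction = max(EF_Casting=7, EF_Location scouting=10) = 10; EF_Set construction = 10+10 = 20
ES_Costume fitting = 20; EF_Costume fitting = 20+11 = 31
ES_Principal photography = 5; EF_Principal photography = 5+8 = 13
ES_Pickup shots = max(EF_Script lock=5, EF_Casting=7, EF_Costume fitting=31, EF_Principal photography=13) = 31; EF_Pickup shots = 31+12 = 43
Expected project duration μ = 43 days. Critical path: Location scouting → Set construction → Costume fitting → Pickup shots.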